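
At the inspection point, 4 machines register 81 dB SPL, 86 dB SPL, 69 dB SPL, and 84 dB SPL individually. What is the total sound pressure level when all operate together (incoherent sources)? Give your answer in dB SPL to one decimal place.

Incoherent sources combine by intensity addition: L_total = 10·log₁₀(Σ 10^(L_i/10)).
Σ 10^(L/10) = 10^(81/10) + 10^(86/10) + 10^(69/10) + 10^(84/10) = 7.831e+08.
L_total = 10·log₁₀(7.831e+08) = 88.94 dB SPL.

88.9 dB SPL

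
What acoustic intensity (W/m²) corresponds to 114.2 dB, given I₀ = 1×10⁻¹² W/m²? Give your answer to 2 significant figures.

0.26 W/m²

I/I₀ = 10^(114.2/10) = 2.63e+11, so I = 2.63e+11 × 10⁻¹² W/m².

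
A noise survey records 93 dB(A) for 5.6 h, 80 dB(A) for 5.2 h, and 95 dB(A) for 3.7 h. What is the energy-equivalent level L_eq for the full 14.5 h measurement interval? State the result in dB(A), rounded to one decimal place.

92.1 dB(A)

Weight each interval's intensity by its duration and average over T = 14.5 h:
Σ tᵢ·10^(Lᵢ/10) = 5.6·10^(93/10) + 5.2·10^(80/10) + 3.7·10^(95/10) = 2.339e+10.
L_eq = 10·log₁₀(2.339e+10/14.5) = 92.08 dB(A).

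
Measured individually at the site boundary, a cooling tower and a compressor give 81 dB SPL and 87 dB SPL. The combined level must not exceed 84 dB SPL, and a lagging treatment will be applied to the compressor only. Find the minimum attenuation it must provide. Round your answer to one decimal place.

The untreated sources together contribute 10^(81/10) = 1.259e+08, i.e. 81.00 dB SPL.
The limit corresponds to 10^(84/10) = 2.512e+08; subtracting the fixed part leaves 1.253e+08 for the compressor, i.e. 80.98 dB SPL.
So the compressor must be reduced from 87 to 80.98 dB SPL: IL = 6.02 dB.

6.0 dB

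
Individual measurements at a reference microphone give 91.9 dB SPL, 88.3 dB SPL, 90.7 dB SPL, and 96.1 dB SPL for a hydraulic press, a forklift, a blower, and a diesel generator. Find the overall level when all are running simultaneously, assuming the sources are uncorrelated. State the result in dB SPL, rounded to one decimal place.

For uncorrelated sources the intensities add, so convert each level to linear form, sum, and take 10·log₁₀ of the total.
Σ 10^(L/10) = 10^(91.9/10) + 10^(88.3/10) + 10^(90.7/10) + 10^(96.1/10) = 7.474e+09.
L_total = 10·log₁₀(7.474e+09) = 98.74 dB SPL.

98.7 dB SPL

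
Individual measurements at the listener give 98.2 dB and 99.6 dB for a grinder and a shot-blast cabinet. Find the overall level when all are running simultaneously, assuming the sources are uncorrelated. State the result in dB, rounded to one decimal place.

102.0 dB

For uncorrelated sources the intensities add, so convert each level to linear form, sum, and take 10·log₁₀ of the total.
Σ 10^(L/10) = 10^(98.2/10) + 10^(99.6/10) = 1.573e+10.
L_total = 10·log₁₀(1.573e+10) = 101.97 dB.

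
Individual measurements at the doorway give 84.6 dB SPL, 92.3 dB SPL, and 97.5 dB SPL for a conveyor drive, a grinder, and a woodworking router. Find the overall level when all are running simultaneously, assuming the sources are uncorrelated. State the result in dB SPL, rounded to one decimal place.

For uncorrelated sources the intensities add, so convert each level to linear form, sum, and take 10·log₁₀ of the total.
Σ 10^(L/10) = 10^(84.6/10) + 10^(92.3/10) + 10^(97.5/10) = 7.610e+09.
L_total = 10·log₁₀(7.610e+09) = 98.81 dB SPL.

98.8 dB SPL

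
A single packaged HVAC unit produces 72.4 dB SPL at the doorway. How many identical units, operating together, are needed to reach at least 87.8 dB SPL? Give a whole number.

35

Need L₁ + 10·log₁₀ N ≥ 87.8, i.e. log₁₀ N ≥ 1.54.
N ≥ 10^(15.4/10) = 34.674, so N = 35.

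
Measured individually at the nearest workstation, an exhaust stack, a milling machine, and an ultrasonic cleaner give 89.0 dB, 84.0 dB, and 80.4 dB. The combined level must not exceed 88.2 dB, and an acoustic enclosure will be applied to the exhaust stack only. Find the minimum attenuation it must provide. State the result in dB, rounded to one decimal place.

4.2 dB

The untreated sources together contribute 10^(84.0/10) + 10^(80.4/10) = 3.608e+08, i.e. 85.57 dB.
The limit corresponds to 10^(88.2/10) = 6.607e+08; subtracting the fixed part leaves 2.999e+08 for the exhaust stack, i.e. 84.77 dB.
Required insertion loss = 89.0 − 84.77 = 4.23 dB.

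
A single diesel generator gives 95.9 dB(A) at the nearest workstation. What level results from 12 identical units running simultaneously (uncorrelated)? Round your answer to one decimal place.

L_total = L₁ + 10·log₁₀ N for N identical incoherent sources.
L_total = 95.9 + 10·log₁₀(12) = 95.9 + 10.792 = 106.69 dB(A).

106.7 dB(A)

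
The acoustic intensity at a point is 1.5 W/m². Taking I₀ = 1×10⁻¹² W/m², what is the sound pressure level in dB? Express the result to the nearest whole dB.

122 dB

L = 10·log₁₀(I/I₀) = 10·log₁₀(1.5/10⁻¹²) = 10·log₁₀(1.5×10^12).
L = 10·(0.1761 + 12) = 121.76 dB.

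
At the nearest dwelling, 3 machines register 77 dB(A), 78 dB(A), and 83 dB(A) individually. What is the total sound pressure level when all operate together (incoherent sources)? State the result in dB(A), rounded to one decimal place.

85.0 dB(A)

For uncorrelated sources the intensities add, so convert each level to linear form, sum, and take 10·log₁₀ of the total.
Σ 10^(L/10) = 10^(77/10) + 10^(78/10) + 10^(83/10) = 3.127e+08.
L_total = 10·log₁₀(3.127e+08) = 84.95 dB(A).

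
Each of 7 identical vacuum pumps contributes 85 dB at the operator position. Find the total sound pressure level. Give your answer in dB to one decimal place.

93.5 dB

L_total = L₁ + 10·log₁₀ N for N identical incoherent sources.
L_total = 85 + 10·log₁₀(7) = 85 + 8.451 = 93.45 dB.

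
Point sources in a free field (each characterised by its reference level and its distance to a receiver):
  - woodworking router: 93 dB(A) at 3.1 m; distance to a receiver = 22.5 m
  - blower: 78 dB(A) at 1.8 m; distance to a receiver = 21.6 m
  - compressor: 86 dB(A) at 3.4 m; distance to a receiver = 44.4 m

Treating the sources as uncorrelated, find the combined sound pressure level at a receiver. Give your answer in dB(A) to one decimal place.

First find each source's level at the receiver (point-source: −20·log₁₀(r/r_ref)), then combine on an intensity basis.
woodworking router: 93 − 20·log₁₀(22.5/3.1) = 93 − 17.22 = 75.78 dB(A).
blower: 78 − 20·log₁₀(21.6/1.8) = 78 − 21.58 = 56.42 dB(A).
compressor: 86 − 20·log₁₀(44.4/3.4) = 86 − 22.32 = 63.68 dB(A).
Σ 10^(L/10) = 4.065e+07 → L_total = 10·log₁₀(4.065e+07) = 76.09 dB(A).

76.1 dB(A)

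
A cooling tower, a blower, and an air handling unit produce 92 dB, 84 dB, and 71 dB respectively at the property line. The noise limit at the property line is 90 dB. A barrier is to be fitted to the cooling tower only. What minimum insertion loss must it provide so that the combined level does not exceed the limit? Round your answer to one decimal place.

3.3 dB

Everything except the cooling tower sums to 10^(84/10) + 10^(71/10) = 2.638e+08 in linear terms, 84.21 dB.
To meet 90 dB overall, the treated cooling tower may contribute at most 10^(90/10) − 2.638e+08 = 7.362e+08, i.e. 88.67 dB.
Required insertion loss = 92 − 88.67 = 3.33 dB.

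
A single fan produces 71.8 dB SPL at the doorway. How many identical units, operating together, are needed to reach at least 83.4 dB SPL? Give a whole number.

The shortfall is 83.4 − 71.8 = 11.6 dB, and N units add 10·log₁₀ N, so need 10·log₁₀ N ≥ 11.6.
N ≥ 10^(11.6/10) = 14.454, so N = 15.

15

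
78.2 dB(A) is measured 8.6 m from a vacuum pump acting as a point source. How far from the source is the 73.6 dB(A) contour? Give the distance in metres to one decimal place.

14.6 m

The 4.6 dB drop corresponds to a distance ratio of 10^(4.6/20) for a point source.
r₂ = 8.6·10^((78.2−73.6)/20) = 8.6·10^(4.6/20) = 14.60 m.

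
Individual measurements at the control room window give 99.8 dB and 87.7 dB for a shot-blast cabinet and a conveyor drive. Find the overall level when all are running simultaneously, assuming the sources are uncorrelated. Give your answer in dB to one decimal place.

100.1 dB

For uncorrelated sources the intensities add, so convert each level to linear form, sum, and take 10·log₁₀ of the total.
Σ 10^(L/10) = 10^(99.8/10) + 10^(87.7/10) = 1.014e+10.
L_total = 10·log₁₀(1.014e+10) = 100.06 dB.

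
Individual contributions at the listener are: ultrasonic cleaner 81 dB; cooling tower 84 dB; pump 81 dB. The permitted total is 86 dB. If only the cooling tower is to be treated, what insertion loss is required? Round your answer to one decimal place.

2.3 dB

Fixed contribution from the other sources: Σ 10^(L/10) = 10^(81/10) + 10^(81/10) = 2.518e+08 (84.01 dB).
To meet 86 dB overall, the treated cooling tower may contribute at most 10^(86/10) − 2.518e+08 = 1.463e+08, i.e. 81.65 dB.
Required insertion loss = 84 − 81.65 = 2.35 dB.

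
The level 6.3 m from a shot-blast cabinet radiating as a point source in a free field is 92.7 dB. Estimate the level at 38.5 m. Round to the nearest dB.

For a point source, L₂ = L₁ − 20·log₁₀(r₂/r₁).
L₂ = 92.7 − 20·log₁₀(38.5/6.3) = 92.7 − 15.722 = 76.98 dB.

77 dB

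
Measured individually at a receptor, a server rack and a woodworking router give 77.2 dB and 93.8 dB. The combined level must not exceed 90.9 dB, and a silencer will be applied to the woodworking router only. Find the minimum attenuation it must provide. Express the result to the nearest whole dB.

Everything except the woodworking router sums to 10^(77.2/10) = 5.248e+07 in linear terms, 77.20 dB.
To meet 90.9 dB overall, the treated woodworking router may contribute at most 10^(90.9/10) − 5.248e+07 = 1.178e+09, i.e. 90.71 dB.
Required insertion loss = 93.8 − 90.71 = 3.09 dB.

3 dB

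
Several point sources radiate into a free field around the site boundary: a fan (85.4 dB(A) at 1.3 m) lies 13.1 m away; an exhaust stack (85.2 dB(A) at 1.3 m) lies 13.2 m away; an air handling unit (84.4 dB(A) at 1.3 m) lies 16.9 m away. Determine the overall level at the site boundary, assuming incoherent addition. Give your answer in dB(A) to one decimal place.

Apply inverse-square spreading to bring every level to the receiver, then sum 10^(L/10).
fan: 85.4 − 20·log₁₀(13.1/1.3) = 85.4 − 20.07 = 65.33 dB(A).
exhaust stack: 85.2 − 20·log₁₀(13.2/1.3) = 85.2 − 20.13 = 65.07 dB(A).
air handling unit: 84.4 − 20·log₁₀(16.9/1.3) = 84.4 − 22.28 = 62.12 dB(A).
Σ 10^(L/10) = 8.256e+06 → L_total = 10·log₁₀(8.256e+06) = 69.17 dB(A).

69.2 dB(A)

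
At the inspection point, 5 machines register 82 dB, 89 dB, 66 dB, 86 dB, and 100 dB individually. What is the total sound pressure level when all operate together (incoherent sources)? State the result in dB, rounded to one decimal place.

100.6 dB

Incoherent sources combine by intensity addition: L_total = 10·log₁₀(Σ 10^(L_i/10)).
Σ 10^(L/10) = 10^(82/10) + 10^(89/10) + 10^(66/10) + 10^(86/10) + 10^(100/10) = 1.135e+10.
L_total = 10·log₁₀(1.135e+10) = 100.55 dB.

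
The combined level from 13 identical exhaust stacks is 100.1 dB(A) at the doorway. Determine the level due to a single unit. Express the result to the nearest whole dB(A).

89 dB(A)

13 equal contributions raise the level by 10·log₁₀ 13 = 11.139 dB, so each unit alone gives 100.1 − 11.139.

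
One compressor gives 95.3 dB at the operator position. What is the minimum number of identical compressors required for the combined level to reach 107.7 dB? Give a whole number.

Need L₁ + 10·log₁₀ N ≥ 107.7, i.e. log₁₀ N ≥ 1.24.
N ≥ 10^(12.4/10) = 17.378, so N = 18.

18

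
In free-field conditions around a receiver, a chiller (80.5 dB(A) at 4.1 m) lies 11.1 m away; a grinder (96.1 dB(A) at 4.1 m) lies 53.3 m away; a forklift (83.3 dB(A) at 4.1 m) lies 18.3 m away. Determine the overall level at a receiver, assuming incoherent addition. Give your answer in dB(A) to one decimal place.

77.0 dB(A)

Apply inverse-square spreading to bring every level to the receiver, then sum 10^(L/10).
chiller: 80.5 − 20·log₁₀(11.1/4.1) = 80.5 − 8.65 = 71.85 dB(A).
grinder: 96.1 − 20·log₁₀(53.3/4.1) = 96.1 − 22.28 = 73.82 dB(A).
forklift: 83.3 − 20·log₁₀(18.3/4.1) = 83.3 − 12.99 = 70.31 dB(A).
Σ 10^(L/10) = 5.015e+07 → L_total = 10·log₁₀(5.015e+07) = 77.00 dB(A).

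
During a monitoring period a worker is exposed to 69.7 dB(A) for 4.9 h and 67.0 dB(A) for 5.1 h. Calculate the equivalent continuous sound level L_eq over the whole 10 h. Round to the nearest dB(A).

The energy average is taken in the linear domain: L_eq = 10·log₁₀[(Σ tᵢ·10^(Lᵢ/10))/T], T = 10 h.
Σ tᵢ·10^(Lᵢ/10) = 4.9·10^(69.7/10) + 5.1·10^(67.0/10) = 7.129e+07.
L_eq = 10·log₁₀(7.129e+07/10) = 68.53 dB(A).

69 dB(A)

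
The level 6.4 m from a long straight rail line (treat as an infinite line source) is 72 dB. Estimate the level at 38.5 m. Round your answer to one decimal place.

For a line source, L₂ = L₁ − 10·log₁₀(r₂/r₁).
L₂ = 72 − 10·log₁₀(38.5/6.4) = 72 − 7.793 = 64.21 dB.

64.2 dB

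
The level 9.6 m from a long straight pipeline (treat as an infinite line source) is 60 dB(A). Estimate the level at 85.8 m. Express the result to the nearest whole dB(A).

For a line source, L₂ = L₁ − 10·log₁₀(r₂/r₁).
L₂ = 60 − 10·log₁₀(85.8/9.6) = 60 − 9.512 = 50.49 dB(A).

50 dB(A)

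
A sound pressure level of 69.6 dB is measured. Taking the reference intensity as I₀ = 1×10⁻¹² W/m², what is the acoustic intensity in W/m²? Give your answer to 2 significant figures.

L = 10·log₁₀(I/I₀) ⇒ I = I₀·10^(L/10) = 10⁻¹² × 10^6.96.

9.1e-06 W/m²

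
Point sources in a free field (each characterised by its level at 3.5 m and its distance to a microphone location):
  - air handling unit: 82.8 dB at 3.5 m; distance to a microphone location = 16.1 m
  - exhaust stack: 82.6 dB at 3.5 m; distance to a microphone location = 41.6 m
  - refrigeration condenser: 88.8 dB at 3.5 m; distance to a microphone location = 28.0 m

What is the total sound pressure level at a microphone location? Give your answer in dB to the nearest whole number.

73 dB

Apply inverse-square spreading to bring every level to the receiver, then sum 10^(L/10).
air handling unit: 82.8 − 20·log₁₀(16.1/3.5) = 82.8 − 13.26 = 69.54 dB.
exhaust stack: 82.6 − 20·log₁₀(41.6/3.5) = 82.6 − 21.50 = 61.10 dB.
refrigeration condenser: 88.8 − 20·log₁₀(28.0/3.5) = 88.8 − 18.06 = 70.74 dB.
Σ 10^(L/10) = 2.215e+07 → L_total = 10·log₁₀(2.215e+07) = 73.45 dB.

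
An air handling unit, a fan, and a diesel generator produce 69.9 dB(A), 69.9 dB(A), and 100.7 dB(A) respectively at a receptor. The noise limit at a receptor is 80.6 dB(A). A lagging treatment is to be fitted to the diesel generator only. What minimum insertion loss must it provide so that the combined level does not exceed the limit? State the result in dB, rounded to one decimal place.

20.9 dB

Everything except the diesel generator sums to 10^(69.9/10) + 10^(69.9/10) = 1.954e+07 in linear terms, 72.91 dB(A).
To meet 80.6 dB(A) overall, the treated diesel generator may contribute at most 10^(80.6/10) − 1.954e+07 = 9.527e+07, i.e. 79.79 dB(A).
So the diesel generator must be reduced from 100.7 to 79.79 dB(A): IL = 20.91 dB.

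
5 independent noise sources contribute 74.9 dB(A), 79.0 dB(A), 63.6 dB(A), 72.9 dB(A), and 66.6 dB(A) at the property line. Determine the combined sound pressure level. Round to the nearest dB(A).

For uncorrelated sources the intensities add, so convert each level to linear form, sum, and take 10·log₁₀ of the total.
Σ 10^(L/10) = 10^(74.9/10) + 10^(79.0/10) + 10^(63.6/10) + 10^(72.9/10) + 10^(66.6/10) = 1.367e+08.
L_total = 10·log₁₀(1.367e+08) = 81.36 dB(A).

81 dB(A)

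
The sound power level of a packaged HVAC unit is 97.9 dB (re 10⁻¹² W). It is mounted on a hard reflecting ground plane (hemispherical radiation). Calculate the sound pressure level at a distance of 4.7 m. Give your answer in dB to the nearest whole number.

Free-field hemispherical radiation: L_p = L_w − 10·log₁₀(2π·r²), r = 4.7 m.
2π·r² = 138.8 m², 10·log₁₀ of that is 21.424 dB.
L_p = 97.9 − 21.424 = 76.48 dB.

76 dB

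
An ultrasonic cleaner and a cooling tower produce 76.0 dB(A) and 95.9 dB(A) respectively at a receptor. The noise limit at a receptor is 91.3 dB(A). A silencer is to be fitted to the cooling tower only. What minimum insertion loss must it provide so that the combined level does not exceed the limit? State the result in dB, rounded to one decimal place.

4.7 dB

Everything except the cooling tower sums to 10^(76.0/10) = 3.981e+07 in linear terms, 76.00 dB(A).
The limit corresponds to 10^(91.3/10) = 1.349e+09; subtracting the fixed part leaves 1.309e+09 for the cooling tower, i.e. 91.17 dB(A).
Required insertion loss = 95.9 − 91.17 = 4.73 dB.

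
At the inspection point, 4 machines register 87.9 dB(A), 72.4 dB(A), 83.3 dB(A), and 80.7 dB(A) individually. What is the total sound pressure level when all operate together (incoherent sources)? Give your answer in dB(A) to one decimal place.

Incoherent sources combine by intensity addition: L_total = 10·log₁₀(Σ 10^(L_i/10)).
Σ 10^(L/10) = 10^(87.9/10) + 10^(72.4/10) + 10^(83.3/10) + 10^(80.7/10) = 9.653e+08.
L_total = 10·log₁₀(9.653e+08) = 89.85 dB(A).

89.8 dB(A)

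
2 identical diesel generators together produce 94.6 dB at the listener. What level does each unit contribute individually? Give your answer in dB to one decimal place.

91.6 dB

Dividing the total intensity by 2 lowers the level by 10·log₁₀ 2 = 3.010 dB: L₁ = 94.6 − 3.010.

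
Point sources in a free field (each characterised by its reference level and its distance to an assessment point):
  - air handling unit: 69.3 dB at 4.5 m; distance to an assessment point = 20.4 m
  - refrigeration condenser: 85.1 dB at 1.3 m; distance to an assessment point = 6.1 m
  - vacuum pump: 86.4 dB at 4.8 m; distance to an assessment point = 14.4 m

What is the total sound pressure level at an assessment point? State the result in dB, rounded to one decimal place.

78.0 dB

Propagate each source to the receiver with L = L_ref − 20·log₁₀(r/r_ref), then add intensities.
air handling unit: 69.3 − 20·log₁₀(20.4/4.5) = 69.3 − 13.13 = 56.17 dB.
refrigeration condenser: 85.1 − 20·log₁₀(6.1/1.3) = 85.1 − 13.43 = 71.67 dB.
vacuum pump: 86.4 − 20·log₁₀(14.4/4.8) = 86.4 − 9.54 = 76.86 dB.
Σ 10^(L/10) = 6.361e+07 → L_total = 10·log₁₀(6.361e+07) = 78.04 dB.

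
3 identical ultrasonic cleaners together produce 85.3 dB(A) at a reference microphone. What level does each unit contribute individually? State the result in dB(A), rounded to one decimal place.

80.5 dB(A)

Dividing the total intensity by 3 lowers the level by 10·log₁₀ 3 = 4.771 dB: L₁ = 85.3 − 4.771.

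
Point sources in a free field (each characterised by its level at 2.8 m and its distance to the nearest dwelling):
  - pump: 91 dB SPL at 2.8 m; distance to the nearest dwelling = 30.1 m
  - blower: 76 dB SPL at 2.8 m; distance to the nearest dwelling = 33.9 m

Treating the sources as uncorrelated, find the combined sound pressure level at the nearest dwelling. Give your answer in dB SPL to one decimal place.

Apply inverse-square spreading to bring every level to the receiver, then sum 10^(L/10).
pump: 91 − 20·log₁₀(30.1/2.8) = 91 − 20.63 = 70.37 dB SPL.
blower: 76 − 20·log₁₀(33.9/2.8) = 76 − 21.66 = 54.34 dB SPL.
Σ 10^(L/10) = 1.117e+07 → L_total = 10·log₁₀(1.117e+07) = 70.48 dB SPL.

70.5 dB SPL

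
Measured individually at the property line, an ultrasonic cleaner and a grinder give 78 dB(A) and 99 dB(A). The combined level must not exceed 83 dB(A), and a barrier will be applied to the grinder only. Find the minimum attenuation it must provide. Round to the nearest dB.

Everything except the grinder sums to 10^(78/10) = 6.310e+07 in linear terms, 78.00 dB(A).
To meet 83 dB(A) overall, the treated grinder may contribute at most 10^(83/10) − 6.310e+07 = 1.364e+08, i.e. 81.35 dB(A).
Required insertion loss = 99 − 81.35 = 17.65 dB.

18 dB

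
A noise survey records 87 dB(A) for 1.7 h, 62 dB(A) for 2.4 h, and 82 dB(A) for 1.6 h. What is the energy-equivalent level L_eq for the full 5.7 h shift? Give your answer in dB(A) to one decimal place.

L_eq = 10·log₁₀[(1/T)·Σ tᵢ·10^(Lᵢ/10)] with T = 5.7 h.
Σ tᵢ·10^(Lᵢ/10) = 1.7·10^(87/10) + 2.4·10^(62/10) + 1.6·10^(82/10) = 1.109e+09.
L_eq = 10·log₁₀(1.109e+09/5.7) = 82.89 dB(A).

82.9 dB(A)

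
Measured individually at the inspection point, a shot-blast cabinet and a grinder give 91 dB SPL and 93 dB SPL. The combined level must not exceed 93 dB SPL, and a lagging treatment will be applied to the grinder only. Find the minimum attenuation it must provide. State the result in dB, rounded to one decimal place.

Fixed contribution from the other source: Σ 10^(L/10) = 10^(91/10) = 1.259e+09 (91.00 dB SPL).
To meet 93 dB SPL overall, the treated grinder may contribute at most 10^(93/10) − 1.259e+09 = 7.363e+08, i.e. 88.67 dB SPL.
So the grinder must be reduced from 93 to 88.67 dB SPL: IL = 4.33 dB.

4.3 dB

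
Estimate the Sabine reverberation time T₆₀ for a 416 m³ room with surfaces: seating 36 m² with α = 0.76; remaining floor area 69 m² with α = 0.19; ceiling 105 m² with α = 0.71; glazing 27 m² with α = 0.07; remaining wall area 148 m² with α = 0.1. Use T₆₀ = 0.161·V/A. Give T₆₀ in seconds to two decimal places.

Summing Sᵢαᵢ: 36·0.76 + 69·0.19 + 105·0.71 + 27·0.07 + 148·0.1 = 131.71 m².
T₆₀ = 0.161 × 416 / 131.71 = 0.509 s.

0.51 s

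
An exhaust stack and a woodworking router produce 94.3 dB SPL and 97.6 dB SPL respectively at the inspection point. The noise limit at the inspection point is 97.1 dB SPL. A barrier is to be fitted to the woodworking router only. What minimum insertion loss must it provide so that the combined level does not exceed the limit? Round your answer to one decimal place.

3.7 dB

Fixed contribution from the other source: Σ 10^(L/10) = 10^(94.3/10) = 2.692e+09 (94.30 dB SPL).
To meet 97.1 dB SPL overall, the treated woodworking router may contribute at most 10^(97.1/10) − 2.692e+09 = 2.437e+09, i.e. 93.87 dB SPL.
Required insertion loss = 97.6 − 93.87 = 3.73 dB.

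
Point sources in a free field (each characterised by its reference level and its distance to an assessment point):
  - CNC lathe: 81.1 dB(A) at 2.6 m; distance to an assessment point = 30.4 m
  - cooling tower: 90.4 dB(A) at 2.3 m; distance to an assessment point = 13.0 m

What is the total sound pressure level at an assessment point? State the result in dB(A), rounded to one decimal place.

75.5 dB(A)

Apply inverse-square spreading to bring every level to the receiver, then sum 10^(L/10).
CNC lathe: 81.1 − 20·log₁₀(30.4/2.6) = 81.1 − 21.36 = 59.74 dB(A).
cooling tower: 90.4 − 20·log₁₀(13.0/2.3) = 90.4 − 15.04 = 75.36 dB(A).
Σ 10^(L/10) = 3.526e+07 → L_total = 10·log₁₀(3.526e+07) = 75.47 dB(A).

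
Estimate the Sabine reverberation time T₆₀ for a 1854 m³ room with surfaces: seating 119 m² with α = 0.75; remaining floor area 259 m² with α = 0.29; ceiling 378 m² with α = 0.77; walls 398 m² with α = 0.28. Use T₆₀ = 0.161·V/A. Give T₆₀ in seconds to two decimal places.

Total absorption A = 119·0.75 + 259·0.29 + 378·0.77 + 398·0.28 = 566.86 m² sabins.
T₆₀ = 0.161·V/A = 0.161·1854/566.86 = 0.527 s.

0.53 s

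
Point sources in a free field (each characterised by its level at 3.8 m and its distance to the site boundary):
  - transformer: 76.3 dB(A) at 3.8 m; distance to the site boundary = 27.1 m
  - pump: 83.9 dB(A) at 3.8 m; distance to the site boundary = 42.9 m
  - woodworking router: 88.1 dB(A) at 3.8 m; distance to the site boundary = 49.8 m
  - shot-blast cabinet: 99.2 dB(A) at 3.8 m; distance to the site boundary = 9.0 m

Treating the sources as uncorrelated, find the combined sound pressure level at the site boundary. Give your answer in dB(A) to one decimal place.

First find each source's level at the receiver (point-source: −20·log₁₀(r/r_ref)), then combine on an intensity basis.
transformer: 76.3 − 20·log₁₀(27.1/3.8) = 76.3 − 17.06 = 59.24 dB(A).
pump: 83.9 − 20·log₁₀(42.9/3.8) = 83.9 − 21.05 = 62.85 dB(A).
woodworking router: 88.1 − 20·log₁₀(49.8/3.8) = 88.1 − 22.35 = 65.75 dB(A).
shot-blast cabinet: 99.2 − 20·log₁₀(9.0/3.8) = 99.2 − 7.49 = 91.71 dB(A).
Σ 10^(L/10) = 1.489e+09 → L_total = 10·log₁₀(1.489e+09) = 91.73 dB(A).

91.7 dB(A)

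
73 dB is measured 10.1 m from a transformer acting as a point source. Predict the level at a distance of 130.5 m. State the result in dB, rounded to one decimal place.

Spherical spreading from a point source gives a 20·log₁₀(r₂/r₁) drop.
L₂ = 73 − 20·log₁₀(130.5/10.1) = 73 − 22.226 = 50.77 dB.

50.8 dB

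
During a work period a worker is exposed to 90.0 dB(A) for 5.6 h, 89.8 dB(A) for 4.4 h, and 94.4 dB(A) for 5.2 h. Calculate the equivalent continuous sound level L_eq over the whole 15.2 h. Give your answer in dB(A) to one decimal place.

92.0 dB(A)

Weight each interval's intensity by its duration and average over T = 15.2 h:
Σ tᵢ·10^(Lᵢ/10) = 5.6·10^(90.0/10) + 4.4·10^(89.8/10) + 5.2·10^(94.4/10) = 2.412e+10.
L_eq = 10·log₁₀(2.412e+10/15.2) = 92.01 dB(A).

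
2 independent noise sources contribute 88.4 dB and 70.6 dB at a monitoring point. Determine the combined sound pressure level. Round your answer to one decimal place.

For uncorrelated sources the intensities add, so convert each level to linear form, sum, and take 10·log₁₀ of the total.
Σ 10^(L/10) = 10^(88.4/10) + 10^(70.6/10) = 7.033e+08.
L_total = 10·log₁₀(7.033e+08) = 88.47 dB.

88.5 dB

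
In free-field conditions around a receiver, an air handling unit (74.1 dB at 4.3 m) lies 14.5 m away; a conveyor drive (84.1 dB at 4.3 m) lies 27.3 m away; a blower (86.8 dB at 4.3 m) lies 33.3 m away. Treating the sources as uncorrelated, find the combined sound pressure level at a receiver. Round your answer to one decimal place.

72.2 dB

First find each source's level at the receiver (point-source: −20·log₁₀(r/r_ref)), then combine on an intensity basis.
air handling unit: 74.1 − 20·log₁₀(14.5/4.3) = 74.1 − 10.56 = 63.54 dB.
conveyor drive: 84.1 − 20·log₁₀(27.3/4.3) = 84.1 − 16.05 = 68.05 dB.
blower: 86.8 − 20·log₁₀(33.3/4.3) = 86.8 − 17.78 = 69.02 dB.
Σ 10^(L/10) = 1.662e+07 → L_total = 10·log₁₀(1.662e+07) = 72.21 dB.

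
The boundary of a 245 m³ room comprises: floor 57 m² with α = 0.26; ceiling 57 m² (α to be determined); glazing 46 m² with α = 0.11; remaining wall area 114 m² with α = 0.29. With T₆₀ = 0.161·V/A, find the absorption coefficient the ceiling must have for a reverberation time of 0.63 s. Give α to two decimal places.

0.17

Required total absorption A = 0.161·245/0.63 = 62.61 m².
Absorption from the other surfaces = 57·0.26 + 46·0.11 + 114·0.29 = 52.94 m², so the ceiling must supply 9.67 m² over 57 m².
α = 9.67/57 = 0.170.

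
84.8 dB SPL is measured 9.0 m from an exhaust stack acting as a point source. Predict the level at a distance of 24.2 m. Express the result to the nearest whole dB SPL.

76 dB SPL

Spherical spreading from a point source gives a 20·log₁₀(r₂/r₁) drop.
L₂ = 84.8 − 20·log₁₀(24.2/9.0) = 84.8 − 8.591 = 76.21 dB SPL.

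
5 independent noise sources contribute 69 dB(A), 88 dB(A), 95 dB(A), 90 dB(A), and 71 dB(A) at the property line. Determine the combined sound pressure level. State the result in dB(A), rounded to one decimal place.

For uncorrelated sources the intensities add, so convert each level to linear form, sum, and take 10·log₁₀ of the total.
Σ 10^(L/10) = 10^(69/10) + 10^(88/10) + 10^(95/10) + 10^(90/10) + 10^(71/10) = 4.814e+09.
L_total = 10·log₁₀(4.814e+09) = 96.82 dB(A).

96.8 dB(A)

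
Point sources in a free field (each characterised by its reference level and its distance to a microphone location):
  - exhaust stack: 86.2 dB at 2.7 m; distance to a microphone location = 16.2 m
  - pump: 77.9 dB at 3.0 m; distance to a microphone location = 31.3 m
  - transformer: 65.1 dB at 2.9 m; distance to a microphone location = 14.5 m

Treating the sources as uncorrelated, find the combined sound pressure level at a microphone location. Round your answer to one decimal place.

70.9 dB

First find each source's level at the receiver (point-source: −20·log₁₀(r/r_ref)), then combine on an intensity basis.
exhaust stack: 86.2 − 20·log₁₀(16.2/2.7) = 86.2 − 15.56 = 70.64 dB.
pump: 77.9 − 20·log₁₀(31.3/3.0) = 77.9 − 20.37 = 57.53 dB.
transformer: 65.1 − 20·log₁₀(14.5/2.9) = 65.1 − 13.98 = 51.12 dB.
Σ 10^(L/10) = 1.228e+07 → L_total = 10·log₁₀(1.228e+07) = 70.89 dB.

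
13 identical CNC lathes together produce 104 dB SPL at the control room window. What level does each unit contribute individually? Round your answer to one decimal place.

92.9 dB SPL

For N identical incoherent sources L_total = L₁ + 10·log₁₀ N, so L₁ = 104 − 10·log₁₀(13) = 104 − 11.139.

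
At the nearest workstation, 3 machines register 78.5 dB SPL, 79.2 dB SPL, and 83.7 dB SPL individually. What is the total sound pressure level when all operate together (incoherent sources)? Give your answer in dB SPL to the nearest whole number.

86 dB SPL

Incoherent sources combine by intensity addition: L_total = 10·log₁₀(Σ 10^(L_i/10)).
Σ 10^(L/10) = 10^(78.5/10) + 10^(79.2/10) + 10^(83.7/10) = 3.884e+08.
L_total = 10·log₁₀(3.884e+08) = 85.89 dB SPL.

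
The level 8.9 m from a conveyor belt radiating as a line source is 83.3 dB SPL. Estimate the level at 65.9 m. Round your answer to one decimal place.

74.6 dB SPL

Line-source attenuation: ΔL = 10·log₁₀(r₂/r₁) = 10·log₁₀(65.9/8.9) = 8.695 dB.
L₂ = 83.3 − 10·log₁₀(65.9/8.9) = 83.3 − 8.695 = 74.61 dB SPL.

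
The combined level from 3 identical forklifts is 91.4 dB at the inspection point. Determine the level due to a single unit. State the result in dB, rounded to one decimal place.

86.6 dB

For N identical incoherent sources L_total = L₁ + 10·log₁₀ N, so L₁ = 91.4 − 10·log₁₀(3) = 91.4 − 4.771.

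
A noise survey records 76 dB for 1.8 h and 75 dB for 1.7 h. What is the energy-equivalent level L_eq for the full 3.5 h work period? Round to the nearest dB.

76 dB

L_eq = 10·log₁₀[(1/T)·Σ tᵢ·10^(Lᵢ/10)] with T = 3.5 h.
Σ tᵢ·10^(Lᵢ/10) = 1.8·10^(76/10) + 1.7·10^(75/10) = 1.254e+08.
L_eq = 10·log₁₀(1.254e+08/3.5) = 75.54 dB.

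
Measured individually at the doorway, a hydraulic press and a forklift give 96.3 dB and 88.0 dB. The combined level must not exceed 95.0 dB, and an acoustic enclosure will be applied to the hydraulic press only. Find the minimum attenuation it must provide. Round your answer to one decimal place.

Everything except the hydraulic press sums to 10^(88.0/10) = 6.310e+08 in linear terms, 88.00 dB.
To meet 95.0 dB overall, the treated hydraulic press may contribute at most 10^(95.0/10) − 6.310e+08 = 2.531e+09, i.e. 94.03 dB.
So the hydraulic press must be reduced from 96.3 to 94.03 dB: IL = 2.27 dB.

2.3 dB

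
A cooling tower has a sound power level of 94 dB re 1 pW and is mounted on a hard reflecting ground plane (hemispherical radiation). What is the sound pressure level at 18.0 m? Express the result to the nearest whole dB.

61 dB

L_p = L_w − 10·log₁₀(2π·r²) with r = 18.0 m.
2π·r² = 2036 m², 10·log₁₀ of that is 33.087 dB.
L_p = 94 − 33.087 = 60.91 dB.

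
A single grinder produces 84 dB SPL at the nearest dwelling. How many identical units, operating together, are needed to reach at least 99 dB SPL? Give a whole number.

The shortfall is 99 − 84 = 15.0 dB, and N units add 10·log₁₀ N, so need 10·log₁₀ N ≥ 15.0.
N ≥ 10^(15.0/10) = 31.623, so N = 32.

32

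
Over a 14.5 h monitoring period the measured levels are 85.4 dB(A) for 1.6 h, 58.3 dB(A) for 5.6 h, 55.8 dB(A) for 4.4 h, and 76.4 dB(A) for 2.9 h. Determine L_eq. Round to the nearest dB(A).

L_eq = 10·log₁₀[(1/T)·Σ tᵢ·10^(Lᵢ/10)] with T = 14.5 h.
Σ tᵢ·10^(Lᵢ/10) = 1.6·10^(85.4/10) + 5.6·10^(58.3/10) + 4.4·10^(55.8/10) + 2.9·10^(76.4/10) = 6.868e+08.
L_eq = 10·log₁₀(6.868e+08/14.5) = 76.75 dB(A).

77 dB(A)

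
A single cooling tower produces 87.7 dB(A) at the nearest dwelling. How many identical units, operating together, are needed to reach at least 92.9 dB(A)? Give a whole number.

4

N identical sources give L₁ + 10·log₁₀ N, so require 10·log₁₀ N ≥ 92.9 − 87.7 = 5.2 dB.
N ≥ 10^(5.2/10) = 3.311, so N = 4.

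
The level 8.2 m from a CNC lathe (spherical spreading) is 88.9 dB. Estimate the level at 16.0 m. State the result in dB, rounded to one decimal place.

83.1 dB

For a point source, L₂ = L₁ − 20·log₁₀(r₂/r₁).
L₂ = 88.9 − 20·log₁₀(16.0/8.2) = 88.9 − 5.806 = 83.09 dB.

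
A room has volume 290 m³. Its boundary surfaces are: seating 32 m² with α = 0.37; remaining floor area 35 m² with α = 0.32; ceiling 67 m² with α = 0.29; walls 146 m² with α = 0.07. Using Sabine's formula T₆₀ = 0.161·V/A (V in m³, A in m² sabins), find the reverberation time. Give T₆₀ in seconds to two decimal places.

0.89 s

Total absorption A = 32·0.37 + 35·0.32 + 67·0.29 + 146·0.07 = 52.69 m² sabins.
T₆₀ = 0.161 × 290 / 52.69 = 0.886 s.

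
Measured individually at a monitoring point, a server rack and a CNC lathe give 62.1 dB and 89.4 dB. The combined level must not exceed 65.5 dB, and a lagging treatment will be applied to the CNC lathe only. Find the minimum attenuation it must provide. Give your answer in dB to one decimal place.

26.6 dB

The untreated sources together contribute 10^(62.1/10) = 1.622e+06, i.e. 62.10 dB.
The limit corresponds to 10^(65.5/10) = 3.548e+06; subtracting the fixed part leaves 1.926e+06 for the CNC lathe, i.e. 62.85 dB.
Required insertion loss = 89.4 − 62.85 = 26.55 dB.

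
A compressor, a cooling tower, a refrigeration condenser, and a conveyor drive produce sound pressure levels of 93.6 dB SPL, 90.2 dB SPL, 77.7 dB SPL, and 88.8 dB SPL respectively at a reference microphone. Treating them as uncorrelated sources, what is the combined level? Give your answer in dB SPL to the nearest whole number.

For uncorrelated sources the intensities add, so convert each level to linear form, sum, and take 10·log₁₀ of the total.
Σ 10^(L/10) = 10^(93.6/10) + 10^(90.2/10) + 10^(77.7/10) + 10^(88.8/10) = 4.155e+09.
L_total = 10·log₁₀(4.155e+09) = 96.19 dB SPL.

96 dB SPL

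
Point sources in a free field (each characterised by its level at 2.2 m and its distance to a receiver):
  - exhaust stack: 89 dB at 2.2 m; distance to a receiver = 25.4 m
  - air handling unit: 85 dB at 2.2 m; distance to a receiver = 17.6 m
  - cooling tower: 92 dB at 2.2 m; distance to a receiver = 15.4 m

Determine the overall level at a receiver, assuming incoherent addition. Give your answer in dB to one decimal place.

76.4 dB

Propagate each source to the receiver with L = L_ref − 20·log₁₀(r/r_ref), then add intensities.
exhaust stack: 89 − 20·log₁₀(25.4/2.2) = 89 − 21.25 = 67.75 dB.
air handling unit: 85 − 20·log₁₀(17.6/2.2) = 85 − 18.06 = 66.94 dB.
cooling tower: 92 − 20·log₁₀(15.4/2.2) = 92 − 16.90 = 75.10 dB.
Σ 10^(L/10) = 4.324e+07 → L_total = 10·log₁₀(4.324e+07) = 76.36 dB.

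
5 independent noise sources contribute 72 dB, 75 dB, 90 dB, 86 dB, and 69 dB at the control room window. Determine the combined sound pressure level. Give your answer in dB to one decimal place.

For uncorrelated sources the intensities add, so convert each level to linear form, sum, and take 10·log₁₀ of the total.
Σ 10^(L/10) = 10^(72/10) + 10^(75/10) + 10^(90/10) + 10^(86/10) + 10^(69/10) = 1.454e+09.
L_total = 10·log₁₀(1.454e+09) = 91.62 dB.

91.6 dB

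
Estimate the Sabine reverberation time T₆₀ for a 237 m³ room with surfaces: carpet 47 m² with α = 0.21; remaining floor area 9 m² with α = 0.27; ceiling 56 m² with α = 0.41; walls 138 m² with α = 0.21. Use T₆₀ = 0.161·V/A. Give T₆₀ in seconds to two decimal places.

A = Σ Sᵢαᵢ = 47·0.21 + 9·0.27 + 56·0.41 + 138·0.21 = 64.24 m².
T₆₀ = 0.161 × 237 / 64.24 = 0.594 s.

0.59 s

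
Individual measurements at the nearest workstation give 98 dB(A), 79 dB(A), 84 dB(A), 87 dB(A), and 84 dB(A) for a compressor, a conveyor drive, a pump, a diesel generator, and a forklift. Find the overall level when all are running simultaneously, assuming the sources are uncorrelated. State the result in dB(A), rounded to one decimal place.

Incoherent sources combine by intensity addition: L_total = 10·log₁₀(Σ 10^(L_i/10)).
Σ 10^(L/10) = 10^(98/10) + 10^(79/10) + 10^(84/10) + 10^(87/10) + 10^(84/10) = 7.393e+09.
L_total = 10·log₁₀(7.393e+09) = 98.69 dB(A).

98.7 dB(A)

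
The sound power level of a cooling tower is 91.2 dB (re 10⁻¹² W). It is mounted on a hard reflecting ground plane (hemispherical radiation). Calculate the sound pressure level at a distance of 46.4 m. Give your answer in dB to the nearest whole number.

The power spreads over a hemisphere of area 2π·r², so L_p = L_w − 10·log₁₀(2π·r²).
2π·r² = 1.353e+04 m², 10·log₁₀ of that is 41.312 dB.
L_p = 91.2 − 41.312 = 49.89 dB.

50 dB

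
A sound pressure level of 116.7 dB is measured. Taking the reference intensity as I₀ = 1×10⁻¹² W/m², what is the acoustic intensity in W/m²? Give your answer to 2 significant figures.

0.47 W/m²

I = I₀·10^(L/10) = 10⁻¹² × 10^(116.7/10) = 10^(-0.330).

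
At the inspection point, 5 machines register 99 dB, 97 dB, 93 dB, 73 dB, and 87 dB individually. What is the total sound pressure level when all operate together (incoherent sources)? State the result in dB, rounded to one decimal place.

101.9 dB

Incoherent sources combine by intensity addition: L_total = 10·log₁₀(Σ 10^(L_i/10)).
Σ 10^(L/10) = 10^(99/10) + 10^(97/10) + 10^(93/10) + 10^(73/10) + 10^(87/10) = 1.547e+10.
L_total = 10·log₁₀(1.547e+10) = 101.90 dB.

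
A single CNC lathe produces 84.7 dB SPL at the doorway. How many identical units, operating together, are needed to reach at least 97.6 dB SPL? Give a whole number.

The shortfall is 97.6 − 84.7 = 12.9 dB, and N units add 10·log₁₀ N, so need 10·log₁₀ N ≥ 12.9.
N ≥ 10^(12.9/10) = 19.498, so N = 20.

20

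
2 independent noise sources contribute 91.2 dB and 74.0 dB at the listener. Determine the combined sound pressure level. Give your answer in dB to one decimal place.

Incoherent sources combine by intensity addition: L_total = 10·log₁₀(Σ 10^(L_i/10)).
Σ 10^(L/10) = 10^(91.2/10) + 10^(74.0/10) = 1.343e+09.
L_total = 10·log₁₀(1.343e+09) = 91.28 dB.

91.3 dB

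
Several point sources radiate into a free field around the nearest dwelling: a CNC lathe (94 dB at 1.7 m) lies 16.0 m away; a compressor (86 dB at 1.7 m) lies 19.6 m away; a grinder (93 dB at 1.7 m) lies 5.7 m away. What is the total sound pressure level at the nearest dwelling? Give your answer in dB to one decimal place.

83.2 dB

Propagate each source to the receiver with L = L_ref − 20·log₁₀(r/r_ref), then add intensities.
CNC lathe: 94 − 20·log₁₀(16.0/1.7) = 94 − 19.47 = 74.53 dB.
compressor: 86 − 20·log₁₀(19.6/1.7) = 86 − 21.24 = 64.76 dB.
grinder: 93 − 20·log₁₀(5.7/1.7) = 93 − 10.51 = 82.49 dB.
Σ 10^(L/10) = 2.088e+08 → L_total = 10·log₁₀(2.088e+08) = 83.20 dB.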